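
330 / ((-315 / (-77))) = 242 / 3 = 80.67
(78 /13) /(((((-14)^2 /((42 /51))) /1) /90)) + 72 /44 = 5112 /1309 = 3.91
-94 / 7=-13.43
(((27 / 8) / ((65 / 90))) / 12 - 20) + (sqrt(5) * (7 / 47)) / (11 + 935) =-4079 / 208 + 7 * sqrt(5) / 44462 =-19.61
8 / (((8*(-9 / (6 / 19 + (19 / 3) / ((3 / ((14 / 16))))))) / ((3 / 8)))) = -2959 / 32832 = -0.09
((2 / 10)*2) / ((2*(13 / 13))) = 1 / 5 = 0.20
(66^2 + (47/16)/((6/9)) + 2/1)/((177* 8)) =139597/45312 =3.08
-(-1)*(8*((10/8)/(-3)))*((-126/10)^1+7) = 56/3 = 18.67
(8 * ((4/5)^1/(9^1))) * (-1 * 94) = -3008/45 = -66.84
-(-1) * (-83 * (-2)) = 166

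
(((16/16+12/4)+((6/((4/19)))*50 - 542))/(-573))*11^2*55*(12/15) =-4722388/573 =-8241.51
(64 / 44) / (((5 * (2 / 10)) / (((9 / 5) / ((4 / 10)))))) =72 / 11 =6.55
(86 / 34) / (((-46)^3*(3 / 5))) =-215 / 4964136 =-0.00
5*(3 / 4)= 15 / 4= 3.75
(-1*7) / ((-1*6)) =7 / 6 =1.17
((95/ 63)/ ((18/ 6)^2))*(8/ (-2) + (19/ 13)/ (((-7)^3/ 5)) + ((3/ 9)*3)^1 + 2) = -48070/ 280917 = -0.17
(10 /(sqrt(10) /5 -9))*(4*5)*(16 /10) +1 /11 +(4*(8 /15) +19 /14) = -29929981 /930930 -320*sqrt(10) /403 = -34.66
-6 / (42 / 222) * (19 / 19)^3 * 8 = -1776 / 7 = -253.71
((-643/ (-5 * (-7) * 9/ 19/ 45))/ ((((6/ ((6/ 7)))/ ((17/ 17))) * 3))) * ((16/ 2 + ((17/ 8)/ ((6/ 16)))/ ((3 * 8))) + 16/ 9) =-1258351/ 1512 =-832.24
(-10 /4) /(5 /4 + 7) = -10 /33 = -0.30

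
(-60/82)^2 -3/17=10257/28577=0.36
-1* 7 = -7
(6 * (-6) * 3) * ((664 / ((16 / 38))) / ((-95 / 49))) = 439236 / 5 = 87847.20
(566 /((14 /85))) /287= 11.97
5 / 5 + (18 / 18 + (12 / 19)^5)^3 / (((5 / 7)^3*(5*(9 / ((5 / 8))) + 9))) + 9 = 1544029130608247553120163 / 153708911177482332777375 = 10.05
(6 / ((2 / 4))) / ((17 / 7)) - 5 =-1 / 17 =-0.06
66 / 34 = 33 / 17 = 1.94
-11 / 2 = -5.50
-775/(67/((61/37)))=-47275/2479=-19.07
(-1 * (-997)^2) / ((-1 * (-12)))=-994009 / 12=-82834.08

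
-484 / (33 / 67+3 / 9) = -48642 / 83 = -586.05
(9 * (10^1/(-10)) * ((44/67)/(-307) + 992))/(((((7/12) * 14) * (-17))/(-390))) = -429716748240/17133977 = -25079.80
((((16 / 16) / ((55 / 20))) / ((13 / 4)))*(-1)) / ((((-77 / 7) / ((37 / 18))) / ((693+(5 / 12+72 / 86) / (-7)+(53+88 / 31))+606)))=11224611782 / 396296901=28.32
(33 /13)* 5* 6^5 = 1283040 /13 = 98695.38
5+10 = 15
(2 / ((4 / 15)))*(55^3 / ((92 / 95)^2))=22523015625 / 16928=1330518.41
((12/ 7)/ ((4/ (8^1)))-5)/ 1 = -1.57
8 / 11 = 0.73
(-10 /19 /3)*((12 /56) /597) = -5 /79401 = -0.00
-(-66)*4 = 264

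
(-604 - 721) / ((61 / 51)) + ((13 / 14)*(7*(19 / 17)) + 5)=-2272113 / 2074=-1095.52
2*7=14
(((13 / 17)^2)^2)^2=815730721 / 6975757441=0.12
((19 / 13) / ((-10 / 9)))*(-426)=36423 / 65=560.35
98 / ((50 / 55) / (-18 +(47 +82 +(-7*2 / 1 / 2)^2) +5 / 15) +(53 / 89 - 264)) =-46148102 / 124034243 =-0.37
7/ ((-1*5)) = -7/ 5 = -1.40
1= 1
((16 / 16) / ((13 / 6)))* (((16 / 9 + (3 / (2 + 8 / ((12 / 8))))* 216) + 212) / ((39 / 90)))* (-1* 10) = -5982400 / 1859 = -3218.07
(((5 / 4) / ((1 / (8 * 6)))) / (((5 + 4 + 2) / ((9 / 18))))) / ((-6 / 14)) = -70 / 11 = -6.36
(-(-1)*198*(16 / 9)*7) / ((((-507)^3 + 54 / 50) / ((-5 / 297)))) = 1750 / 5498037081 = 0.00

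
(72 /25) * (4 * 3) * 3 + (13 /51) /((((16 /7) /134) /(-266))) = -19743757 /5100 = -3871.32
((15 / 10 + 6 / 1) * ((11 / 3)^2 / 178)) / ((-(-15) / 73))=8833 / 3204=2.76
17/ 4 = 4.25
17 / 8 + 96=785 / 8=98.12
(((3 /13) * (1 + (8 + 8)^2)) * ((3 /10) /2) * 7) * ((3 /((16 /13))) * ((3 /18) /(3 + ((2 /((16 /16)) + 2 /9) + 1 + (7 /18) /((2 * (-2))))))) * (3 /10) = 6939 /5600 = 1.24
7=7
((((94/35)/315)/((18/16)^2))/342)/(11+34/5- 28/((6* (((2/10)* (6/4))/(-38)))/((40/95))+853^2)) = 175091802688/158221964693394945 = 0.00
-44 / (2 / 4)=-88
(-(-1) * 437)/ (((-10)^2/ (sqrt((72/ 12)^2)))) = 1311/ 50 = 26.22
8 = 8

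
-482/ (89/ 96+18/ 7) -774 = -2143578/ 2351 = -911.77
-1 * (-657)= 657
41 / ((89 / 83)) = 3403 / 89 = 38.24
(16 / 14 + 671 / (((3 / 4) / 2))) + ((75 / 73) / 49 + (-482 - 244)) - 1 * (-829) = 1893.50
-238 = -238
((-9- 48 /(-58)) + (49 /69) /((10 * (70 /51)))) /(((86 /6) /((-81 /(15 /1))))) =43873569 /14340500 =3.06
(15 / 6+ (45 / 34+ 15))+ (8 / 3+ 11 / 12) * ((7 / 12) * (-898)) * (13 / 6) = -29729689 / 7344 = -4048.16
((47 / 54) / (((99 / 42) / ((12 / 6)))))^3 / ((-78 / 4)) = -569780624 / 27586570869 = -0.02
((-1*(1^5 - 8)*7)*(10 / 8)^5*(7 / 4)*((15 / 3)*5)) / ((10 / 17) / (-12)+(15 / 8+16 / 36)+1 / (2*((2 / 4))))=4099921875 / 2049536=2000.41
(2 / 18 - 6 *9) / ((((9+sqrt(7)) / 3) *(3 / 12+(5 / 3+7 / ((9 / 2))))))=-5238 / 925+582 *sqrt(7) / 925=-4.00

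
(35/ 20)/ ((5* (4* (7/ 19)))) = 19/ 80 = 0.24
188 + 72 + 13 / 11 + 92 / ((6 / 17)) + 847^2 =23691718 / 33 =717930.85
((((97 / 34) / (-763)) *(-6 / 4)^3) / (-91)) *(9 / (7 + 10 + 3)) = -23571 / 377715520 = -0.00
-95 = -95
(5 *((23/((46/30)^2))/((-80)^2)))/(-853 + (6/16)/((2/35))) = -45/4983824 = -0.00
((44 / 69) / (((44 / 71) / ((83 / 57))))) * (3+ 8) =64823 / 3933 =16.48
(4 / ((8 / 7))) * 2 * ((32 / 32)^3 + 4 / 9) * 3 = 91 / 3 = 30.33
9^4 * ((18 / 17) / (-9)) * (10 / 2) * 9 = -590490 / 17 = -34734.71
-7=-7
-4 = -4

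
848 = 848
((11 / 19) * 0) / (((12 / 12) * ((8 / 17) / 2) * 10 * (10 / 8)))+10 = 10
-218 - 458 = -676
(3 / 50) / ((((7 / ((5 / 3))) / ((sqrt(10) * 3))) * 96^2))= 0.00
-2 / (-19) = 2 / 19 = 0.11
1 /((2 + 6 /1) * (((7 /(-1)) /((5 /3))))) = -5 /168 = -0.03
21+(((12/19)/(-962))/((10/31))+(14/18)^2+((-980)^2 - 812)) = 3551798225177/3701295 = 959609.60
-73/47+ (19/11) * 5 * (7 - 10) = -14198/517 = -27.46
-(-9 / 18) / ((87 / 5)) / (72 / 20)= 25 / 3132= 0.01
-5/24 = -0.21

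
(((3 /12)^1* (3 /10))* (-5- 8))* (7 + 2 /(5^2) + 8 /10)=-7683 /1000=-7.68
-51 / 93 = -17 / 31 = -0.55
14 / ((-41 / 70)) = -980 / 41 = -23.90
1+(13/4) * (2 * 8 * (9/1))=469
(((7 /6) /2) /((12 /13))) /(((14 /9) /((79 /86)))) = 1027 /2752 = 0.37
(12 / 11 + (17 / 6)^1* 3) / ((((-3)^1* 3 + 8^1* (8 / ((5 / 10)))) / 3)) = 0.24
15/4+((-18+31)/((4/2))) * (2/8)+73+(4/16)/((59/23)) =37039/472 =78.47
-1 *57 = -57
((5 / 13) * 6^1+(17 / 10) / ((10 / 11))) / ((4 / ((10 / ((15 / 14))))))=38017 / 3900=9.75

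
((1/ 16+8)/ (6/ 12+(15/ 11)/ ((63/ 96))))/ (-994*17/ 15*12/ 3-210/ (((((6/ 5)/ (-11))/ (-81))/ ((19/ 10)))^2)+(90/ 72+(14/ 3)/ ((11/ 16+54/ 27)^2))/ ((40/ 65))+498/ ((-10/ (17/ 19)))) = -6979124460/ 932663840912852689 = -0.00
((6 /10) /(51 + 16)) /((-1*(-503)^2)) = -3 /84758015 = -0.00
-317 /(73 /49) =-15533 /73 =-212.78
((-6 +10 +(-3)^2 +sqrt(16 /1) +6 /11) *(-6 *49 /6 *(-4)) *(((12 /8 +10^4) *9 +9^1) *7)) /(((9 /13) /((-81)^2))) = 225908915393070 /11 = 20537174126642.73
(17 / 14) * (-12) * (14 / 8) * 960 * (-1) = 24480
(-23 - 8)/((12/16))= -124/3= -41.33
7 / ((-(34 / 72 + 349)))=-252 / 12581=-0.02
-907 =-907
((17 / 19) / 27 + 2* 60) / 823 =61577 / 422199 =0.15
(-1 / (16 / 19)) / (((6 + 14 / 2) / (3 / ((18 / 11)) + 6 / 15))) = -1273 / 6240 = -0.20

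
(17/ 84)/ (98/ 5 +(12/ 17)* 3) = 1445/ 155064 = 0.01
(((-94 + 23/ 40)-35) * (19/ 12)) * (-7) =1423.38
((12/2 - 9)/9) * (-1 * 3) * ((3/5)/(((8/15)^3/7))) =14175/512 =27.69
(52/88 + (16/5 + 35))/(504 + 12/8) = 0.08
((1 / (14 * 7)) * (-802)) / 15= -401 / 735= -0.55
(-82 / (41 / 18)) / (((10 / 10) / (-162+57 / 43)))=248724 / 43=5784.28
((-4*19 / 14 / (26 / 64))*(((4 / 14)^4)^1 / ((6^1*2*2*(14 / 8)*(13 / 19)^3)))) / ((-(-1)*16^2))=-260642 / 10080519267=-0.00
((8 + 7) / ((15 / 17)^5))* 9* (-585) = -18458141 / 125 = -147665.13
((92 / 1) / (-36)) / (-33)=23 / 297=0.08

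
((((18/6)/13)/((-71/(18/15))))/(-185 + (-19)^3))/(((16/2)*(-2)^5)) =-3/1387010560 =-0.00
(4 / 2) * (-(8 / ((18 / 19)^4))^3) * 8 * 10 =-156733.96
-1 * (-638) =638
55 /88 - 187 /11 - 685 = -5611 /8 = -701.38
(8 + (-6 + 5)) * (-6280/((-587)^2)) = -43960/344569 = -0.13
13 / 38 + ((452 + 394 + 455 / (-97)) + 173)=3740005 / 3686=1014.65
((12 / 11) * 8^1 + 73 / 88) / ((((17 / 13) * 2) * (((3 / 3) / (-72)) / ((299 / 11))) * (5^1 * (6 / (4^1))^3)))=-13075868 / 30855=-423.78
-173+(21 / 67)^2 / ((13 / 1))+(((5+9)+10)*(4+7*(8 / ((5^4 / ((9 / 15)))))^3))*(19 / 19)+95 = 32070051301648599 / 1780914306640625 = 18.01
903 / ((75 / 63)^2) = 398223 / 625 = 637.16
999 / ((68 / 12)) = 2997 / 17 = 176.29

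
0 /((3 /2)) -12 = -12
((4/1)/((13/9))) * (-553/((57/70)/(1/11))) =-464520/2717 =-170.97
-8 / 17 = -0.47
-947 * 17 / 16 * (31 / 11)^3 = -479605309 / 21296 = -22520.91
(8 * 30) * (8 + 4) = 2880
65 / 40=13 / 8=1.62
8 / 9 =0.89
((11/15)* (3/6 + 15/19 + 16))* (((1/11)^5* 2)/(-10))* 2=-0.00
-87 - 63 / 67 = -5892 / 67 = -87.94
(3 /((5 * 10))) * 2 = 3 /25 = 0.12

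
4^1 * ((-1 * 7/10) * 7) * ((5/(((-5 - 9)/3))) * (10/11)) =210/11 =19.09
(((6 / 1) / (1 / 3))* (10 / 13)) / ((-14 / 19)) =-1710 / 91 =-18.79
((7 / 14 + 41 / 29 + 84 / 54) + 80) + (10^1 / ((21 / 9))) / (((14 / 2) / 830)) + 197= 788.63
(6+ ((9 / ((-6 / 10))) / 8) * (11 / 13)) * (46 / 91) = 10557 / 4732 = 2.23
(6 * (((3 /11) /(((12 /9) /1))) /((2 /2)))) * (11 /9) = 3 /2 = 1.50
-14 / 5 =-2.80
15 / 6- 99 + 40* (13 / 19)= -2627 / 38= -69.13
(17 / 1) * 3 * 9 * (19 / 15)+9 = 2952 / 5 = 590.40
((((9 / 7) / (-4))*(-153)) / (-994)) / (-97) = 1377 / 2699704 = 0.00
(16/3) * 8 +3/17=2185/51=42.84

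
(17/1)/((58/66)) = 561/29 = 19.34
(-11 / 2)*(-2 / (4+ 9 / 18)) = 22 / 9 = 2.44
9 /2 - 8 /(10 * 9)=397 /90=4.41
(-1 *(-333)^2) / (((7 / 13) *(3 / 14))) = -961038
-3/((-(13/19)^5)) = 7428297/371293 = 20.01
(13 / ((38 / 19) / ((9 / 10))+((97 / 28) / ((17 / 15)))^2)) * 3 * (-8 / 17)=-37425024 / 23584745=-1.59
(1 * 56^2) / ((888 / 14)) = 5488 / 111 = 49.44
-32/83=-0.39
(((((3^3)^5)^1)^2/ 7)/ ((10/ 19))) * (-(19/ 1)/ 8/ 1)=-74326698686168289/ 560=-132726247653871.94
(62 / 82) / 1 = 31 / 41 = 0.76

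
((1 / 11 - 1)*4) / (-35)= 8 / 77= 0.10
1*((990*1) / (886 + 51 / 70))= 69300 / 62071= 1.12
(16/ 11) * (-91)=-1456/ 11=-132.36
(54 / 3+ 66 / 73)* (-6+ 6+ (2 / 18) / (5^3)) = 92 / 5475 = 0.02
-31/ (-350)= 31/ 350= 0.09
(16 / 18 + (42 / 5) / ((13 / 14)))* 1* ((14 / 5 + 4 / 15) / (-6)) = -133676 / 26325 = -5.08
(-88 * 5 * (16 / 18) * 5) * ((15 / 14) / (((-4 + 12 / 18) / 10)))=44000 / 7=6285.71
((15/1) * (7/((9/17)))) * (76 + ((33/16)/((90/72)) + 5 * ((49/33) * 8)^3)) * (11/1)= 723453236359/39204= 18453556.69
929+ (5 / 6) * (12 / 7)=6513 / 7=930.43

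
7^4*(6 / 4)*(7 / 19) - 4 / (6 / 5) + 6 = 151567 / 114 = 1329.54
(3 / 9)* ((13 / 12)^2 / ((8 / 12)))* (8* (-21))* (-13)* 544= 2091544 / 3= 697181.33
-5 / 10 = -1 / 2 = -0.50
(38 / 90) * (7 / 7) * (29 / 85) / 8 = 551 / 30600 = 0.02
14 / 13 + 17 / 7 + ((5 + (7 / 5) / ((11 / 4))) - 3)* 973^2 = 11889040327 / 5005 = 2375432.63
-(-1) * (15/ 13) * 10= 150/ 13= 11.54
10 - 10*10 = -90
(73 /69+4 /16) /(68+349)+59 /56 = 1702661 /1611288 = 1.06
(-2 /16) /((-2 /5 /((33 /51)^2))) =605 /4624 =0.13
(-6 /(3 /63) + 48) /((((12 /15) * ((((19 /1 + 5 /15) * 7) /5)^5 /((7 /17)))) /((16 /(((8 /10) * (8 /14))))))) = -740390625 /7654432628416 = -0.00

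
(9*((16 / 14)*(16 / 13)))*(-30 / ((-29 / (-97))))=-3352320 / 2639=-1270.30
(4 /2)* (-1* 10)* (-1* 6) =120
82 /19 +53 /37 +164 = 119333 /703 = 169.75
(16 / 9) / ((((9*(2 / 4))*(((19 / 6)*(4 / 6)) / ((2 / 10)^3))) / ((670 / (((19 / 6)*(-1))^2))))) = 17152 / 171475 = 0.10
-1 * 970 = -970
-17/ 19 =-0.89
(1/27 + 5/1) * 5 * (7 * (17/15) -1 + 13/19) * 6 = 590512/513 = 1151.10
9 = 9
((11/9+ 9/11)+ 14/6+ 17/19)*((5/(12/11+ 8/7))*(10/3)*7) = 275.17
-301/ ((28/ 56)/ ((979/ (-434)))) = 42097/ 31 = 1357.97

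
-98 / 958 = -49 / 479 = -0.10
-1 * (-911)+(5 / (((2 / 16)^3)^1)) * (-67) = -170609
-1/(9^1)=-1/9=-0.11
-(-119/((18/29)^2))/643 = 100079/208332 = 0.48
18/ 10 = 9/ 5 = 1.80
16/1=16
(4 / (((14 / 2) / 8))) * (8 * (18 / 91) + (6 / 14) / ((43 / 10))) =210624 / 27391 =7.69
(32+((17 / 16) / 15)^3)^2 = 195693794156105569 / 191102976000000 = 1024.02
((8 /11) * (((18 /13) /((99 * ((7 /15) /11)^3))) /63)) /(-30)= -2200 /31213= -0.07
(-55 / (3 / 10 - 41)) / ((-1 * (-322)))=25 / 5957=0.00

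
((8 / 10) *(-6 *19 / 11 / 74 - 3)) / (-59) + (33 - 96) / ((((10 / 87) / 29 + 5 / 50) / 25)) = -4771039512474 / 314930495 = -15149.50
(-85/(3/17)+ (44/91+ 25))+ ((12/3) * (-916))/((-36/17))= 1043438/819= 1274.04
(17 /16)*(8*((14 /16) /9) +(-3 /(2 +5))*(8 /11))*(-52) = -71383 /2772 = -25.75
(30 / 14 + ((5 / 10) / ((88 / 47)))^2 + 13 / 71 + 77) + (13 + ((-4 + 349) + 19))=7026268817 / 15395072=456.40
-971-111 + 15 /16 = -17297 /16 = -1081.06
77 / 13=5.92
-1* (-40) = 40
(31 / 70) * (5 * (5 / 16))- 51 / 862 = 61093 / 96544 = 0.63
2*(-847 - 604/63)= -107930/63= -1713.17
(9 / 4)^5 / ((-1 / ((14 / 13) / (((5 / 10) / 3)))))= -1240029 / 3328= -372.60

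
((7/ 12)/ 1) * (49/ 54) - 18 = -17.47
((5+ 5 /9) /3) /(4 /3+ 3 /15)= 250 /207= 1.21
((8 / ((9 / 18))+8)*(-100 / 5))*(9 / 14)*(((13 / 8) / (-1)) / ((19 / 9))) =237.52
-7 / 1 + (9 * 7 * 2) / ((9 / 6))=77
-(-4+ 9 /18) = 7 /2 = 3.50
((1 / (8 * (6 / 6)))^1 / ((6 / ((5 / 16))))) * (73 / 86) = 365 / 66048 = 0.01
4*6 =24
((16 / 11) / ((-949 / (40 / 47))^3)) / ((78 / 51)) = -8704000 / 12689024869124461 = -0.00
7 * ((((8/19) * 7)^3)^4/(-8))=-832270262079737298944/2213314919066161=-376028.85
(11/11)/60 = 1/60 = 0.02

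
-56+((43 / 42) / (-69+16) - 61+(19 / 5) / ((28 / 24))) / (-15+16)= -1266173 / 11130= -113.76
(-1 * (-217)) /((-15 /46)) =-9982 /15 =-665.47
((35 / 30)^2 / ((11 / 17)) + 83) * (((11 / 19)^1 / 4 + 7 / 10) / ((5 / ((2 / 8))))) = 3606007 / 1003200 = 3.59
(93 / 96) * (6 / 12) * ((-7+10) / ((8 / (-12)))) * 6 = -837 / 64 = -13.08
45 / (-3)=-15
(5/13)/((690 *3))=1/5382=0.00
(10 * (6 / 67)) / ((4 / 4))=60 / 67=0.90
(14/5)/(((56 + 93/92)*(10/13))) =8372/131125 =0.06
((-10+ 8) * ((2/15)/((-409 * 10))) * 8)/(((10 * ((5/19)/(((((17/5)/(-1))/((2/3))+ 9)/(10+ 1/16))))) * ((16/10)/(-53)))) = -104728/41155625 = -0.00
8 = 8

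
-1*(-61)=61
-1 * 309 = -309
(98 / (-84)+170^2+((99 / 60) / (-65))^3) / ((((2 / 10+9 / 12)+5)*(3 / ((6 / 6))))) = 1618.98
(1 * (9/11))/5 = 9/55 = 0.16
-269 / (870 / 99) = -8877 / 290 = -30.61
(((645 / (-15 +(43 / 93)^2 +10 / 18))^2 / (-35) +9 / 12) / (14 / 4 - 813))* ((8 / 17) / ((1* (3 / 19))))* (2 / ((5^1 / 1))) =138368073732664 / 1621449164519345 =0.09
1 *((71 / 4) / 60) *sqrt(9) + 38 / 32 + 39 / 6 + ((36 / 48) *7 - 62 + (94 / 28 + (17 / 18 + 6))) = -95441 / 2520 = -37.87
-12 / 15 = -4 / 5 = -0.80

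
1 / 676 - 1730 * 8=-9355839 / 676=-13840.00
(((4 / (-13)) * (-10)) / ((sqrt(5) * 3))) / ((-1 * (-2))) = 4 * sqrt(5) / 39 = 0.23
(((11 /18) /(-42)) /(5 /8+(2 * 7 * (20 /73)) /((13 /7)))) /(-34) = 10439 /65625525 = 0.00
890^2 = 792100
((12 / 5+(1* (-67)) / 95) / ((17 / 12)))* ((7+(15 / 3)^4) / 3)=407008 / 1615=252.02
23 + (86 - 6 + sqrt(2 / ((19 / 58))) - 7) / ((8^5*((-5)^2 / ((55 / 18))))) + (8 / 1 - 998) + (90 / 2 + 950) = 11*sqrt(551) / 28016640 + 82576163 / 2949120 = 28.00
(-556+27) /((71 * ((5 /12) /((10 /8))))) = -22.35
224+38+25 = 287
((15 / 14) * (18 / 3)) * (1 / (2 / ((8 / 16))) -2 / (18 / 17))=-295 / 28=-10.54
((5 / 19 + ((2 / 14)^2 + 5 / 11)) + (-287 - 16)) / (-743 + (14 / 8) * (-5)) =127648 / 317471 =0.40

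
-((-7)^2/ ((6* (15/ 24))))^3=-7529536/ 3375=-2230.97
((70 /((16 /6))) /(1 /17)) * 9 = 16065 /4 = 4016.25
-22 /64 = -11 /32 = -0.34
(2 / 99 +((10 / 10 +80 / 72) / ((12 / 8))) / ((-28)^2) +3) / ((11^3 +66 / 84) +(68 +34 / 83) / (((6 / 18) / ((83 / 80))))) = 1759165 / 899207001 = 0.00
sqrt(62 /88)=sqrt(341) /22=0.84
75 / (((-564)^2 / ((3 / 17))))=25 / 600848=0.00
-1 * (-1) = 1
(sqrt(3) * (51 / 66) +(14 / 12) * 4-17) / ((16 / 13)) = -481 / 48 +221 * sqrt(3) / 352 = -8.93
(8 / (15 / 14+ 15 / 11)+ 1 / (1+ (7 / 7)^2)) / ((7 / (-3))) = -2839 / 1750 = -1.62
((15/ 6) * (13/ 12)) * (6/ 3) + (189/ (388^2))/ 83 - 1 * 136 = -4894975229/ 37485456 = -130.58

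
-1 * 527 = -527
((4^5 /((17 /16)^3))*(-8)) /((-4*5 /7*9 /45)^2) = -102760448 /4913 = -20916.03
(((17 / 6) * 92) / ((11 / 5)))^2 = 15288100 / 1089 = 14038.66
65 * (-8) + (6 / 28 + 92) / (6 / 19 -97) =-13397889 / 25718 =-520.95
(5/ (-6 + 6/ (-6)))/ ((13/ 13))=-5/ 7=-0.71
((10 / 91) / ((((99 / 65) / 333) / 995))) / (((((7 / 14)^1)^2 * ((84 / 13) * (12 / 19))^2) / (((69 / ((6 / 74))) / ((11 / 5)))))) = 2220975.65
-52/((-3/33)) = 572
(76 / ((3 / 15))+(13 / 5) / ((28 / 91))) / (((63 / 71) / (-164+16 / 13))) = -291795871 / 4095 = -71256.62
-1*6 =-6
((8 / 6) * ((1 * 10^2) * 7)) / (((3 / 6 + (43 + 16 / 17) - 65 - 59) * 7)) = -2720 / 1623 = -1.68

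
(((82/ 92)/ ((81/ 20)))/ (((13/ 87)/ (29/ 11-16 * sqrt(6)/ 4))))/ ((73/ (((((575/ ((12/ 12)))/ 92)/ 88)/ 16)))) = 4310125/ 18255055104-148625 * sqrt(6)/ 414887616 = -0.00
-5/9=-0.56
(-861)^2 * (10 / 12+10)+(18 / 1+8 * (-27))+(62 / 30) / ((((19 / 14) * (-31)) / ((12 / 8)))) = 1525848091 / 190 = 8030779.43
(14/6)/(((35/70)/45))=210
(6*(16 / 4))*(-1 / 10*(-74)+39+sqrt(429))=24*sqrt(429)+5568 / 5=1610.70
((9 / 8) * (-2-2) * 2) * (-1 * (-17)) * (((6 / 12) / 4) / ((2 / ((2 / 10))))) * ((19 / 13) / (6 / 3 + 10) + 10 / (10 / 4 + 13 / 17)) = -937533 / 153920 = -6.09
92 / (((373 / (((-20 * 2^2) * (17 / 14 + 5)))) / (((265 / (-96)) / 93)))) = 883775 / 242823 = 3.64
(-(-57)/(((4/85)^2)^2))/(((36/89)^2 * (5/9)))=1571228372375/12288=127866892.28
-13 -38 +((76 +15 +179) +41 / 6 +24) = 1499 / 6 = 249.83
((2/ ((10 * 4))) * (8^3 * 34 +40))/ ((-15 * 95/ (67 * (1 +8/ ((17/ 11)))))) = -2045778/ 8075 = -253.35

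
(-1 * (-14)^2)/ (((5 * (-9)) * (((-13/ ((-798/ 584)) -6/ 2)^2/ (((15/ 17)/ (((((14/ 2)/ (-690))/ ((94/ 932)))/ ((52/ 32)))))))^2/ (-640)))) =-425781234684887445000/ 1353253412039758849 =-314.64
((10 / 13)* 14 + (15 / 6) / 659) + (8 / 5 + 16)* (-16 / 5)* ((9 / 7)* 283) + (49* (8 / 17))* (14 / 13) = -1042759225353 / 50973650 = -20456.83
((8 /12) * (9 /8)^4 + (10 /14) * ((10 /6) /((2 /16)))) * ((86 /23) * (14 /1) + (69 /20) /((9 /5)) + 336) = 49066179751 /11870208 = 4133.56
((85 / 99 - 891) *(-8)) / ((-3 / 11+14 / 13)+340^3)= 0.00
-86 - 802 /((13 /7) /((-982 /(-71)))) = -5592326 /923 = -6058.86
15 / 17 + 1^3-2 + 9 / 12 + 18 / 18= 111 / 68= 1.63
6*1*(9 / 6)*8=72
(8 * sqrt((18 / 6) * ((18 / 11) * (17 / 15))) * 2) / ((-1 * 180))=-4 * sqrt(1870) / 825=-0.21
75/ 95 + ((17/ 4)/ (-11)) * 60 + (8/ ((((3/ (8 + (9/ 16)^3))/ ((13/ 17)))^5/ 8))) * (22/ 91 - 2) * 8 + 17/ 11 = -1259431888046639291938685458301/ 35520167669649192813330432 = -35456.81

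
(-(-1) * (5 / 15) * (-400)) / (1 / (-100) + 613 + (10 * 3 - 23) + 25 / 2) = -40000 / 189747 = -0.21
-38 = -38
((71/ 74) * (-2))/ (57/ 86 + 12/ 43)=-6106/ 2997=-2.04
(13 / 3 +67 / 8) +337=8393 / 24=349.71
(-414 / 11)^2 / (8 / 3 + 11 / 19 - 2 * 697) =-9769572 / 9592033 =-1.02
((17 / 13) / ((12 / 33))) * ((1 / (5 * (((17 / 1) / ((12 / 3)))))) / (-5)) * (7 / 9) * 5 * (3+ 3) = -154 / 195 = -0.79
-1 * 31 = -31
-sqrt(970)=-31.14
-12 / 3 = -4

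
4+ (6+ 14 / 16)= 87 / 8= 10.88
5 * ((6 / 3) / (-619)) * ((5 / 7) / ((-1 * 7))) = 50 / 30331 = 0.00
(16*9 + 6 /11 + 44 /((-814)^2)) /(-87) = -75059 /45177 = -1.66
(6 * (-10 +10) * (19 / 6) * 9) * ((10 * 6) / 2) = 0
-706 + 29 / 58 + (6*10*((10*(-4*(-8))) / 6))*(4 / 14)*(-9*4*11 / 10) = -516757 / 14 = -36911.21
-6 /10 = -3 /5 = -0.60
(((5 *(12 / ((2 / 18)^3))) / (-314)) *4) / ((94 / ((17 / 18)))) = -5.60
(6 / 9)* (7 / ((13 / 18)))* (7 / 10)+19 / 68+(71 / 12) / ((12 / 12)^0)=35534 / 3315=10.72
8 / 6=4 / 3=1.33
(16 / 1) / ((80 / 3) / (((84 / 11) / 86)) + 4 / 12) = 1008 / 18941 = 0.05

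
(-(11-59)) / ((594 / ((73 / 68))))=0.09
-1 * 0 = 0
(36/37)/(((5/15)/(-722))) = -77976/37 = -2107.46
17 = 17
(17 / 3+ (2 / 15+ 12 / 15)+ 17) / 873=118 / 4365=0.03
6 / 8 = 3 / 4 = 0.75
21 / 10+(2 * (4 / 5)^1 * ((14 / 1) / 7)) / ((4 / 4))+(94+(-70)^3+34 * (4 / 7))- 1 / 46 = -276019441 / 805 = -342881.29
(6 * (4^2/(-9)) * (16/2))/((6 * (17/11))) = -1408/153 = -9.20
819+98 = 917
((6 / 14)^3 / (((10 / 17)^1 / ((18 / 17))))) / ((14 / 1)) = 243 / 24010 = 0.01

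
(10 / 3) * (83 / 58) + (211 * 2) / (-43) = -18869 / 3741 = -5.04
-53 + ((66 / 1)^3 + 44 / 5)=1437259 / 5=287451.80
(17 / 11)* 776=13192 / 11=1199.27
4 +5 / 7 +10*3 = 243 / 7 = 34.71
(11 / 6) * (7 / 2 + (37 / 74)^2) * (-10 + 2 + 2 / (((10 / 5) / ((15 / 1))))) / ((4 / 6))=1155 / 16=72.19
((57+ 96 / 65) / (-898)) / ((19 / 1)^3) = -0.00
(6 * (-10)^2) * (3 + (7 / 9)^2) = 58400 / 27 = 2162.96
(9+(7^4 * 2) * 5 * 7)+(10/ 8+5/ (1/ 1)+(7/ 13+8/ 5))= 43702721/ 260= 168087.39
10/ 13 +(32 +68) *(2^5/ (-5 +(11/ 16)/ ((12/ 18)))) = -1329930/ 1651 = -805.53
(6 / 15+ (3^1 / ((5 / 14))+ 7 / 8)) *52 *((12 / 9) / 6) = 559 / 5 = 111.80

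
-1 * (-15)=15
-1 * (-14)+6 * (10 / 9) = 62 / 3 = 20.67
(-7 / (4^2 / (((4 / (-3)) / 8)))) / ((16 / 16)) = 7 / 96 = 0.07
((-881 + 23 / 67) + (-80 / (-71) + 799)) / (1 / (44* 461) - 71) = 7770415004 / 6850855391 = 1.13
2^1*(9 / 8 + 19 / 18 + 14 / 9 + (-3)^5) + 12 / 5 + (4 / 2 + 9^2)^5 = 709027230037 / 180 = 3939040166.87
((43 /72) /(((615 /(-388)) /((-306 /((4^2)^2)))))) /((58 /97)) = 6877979 /9131520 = 0.75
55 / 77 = 5 / 7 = 0.71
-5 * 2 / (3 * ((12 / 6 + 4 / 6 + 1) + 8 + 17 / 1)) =-0.12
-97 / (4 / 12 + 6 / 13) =-3783 / 31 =-122.03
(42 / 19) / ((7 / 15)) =90 / 19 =4.74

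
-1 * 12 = -12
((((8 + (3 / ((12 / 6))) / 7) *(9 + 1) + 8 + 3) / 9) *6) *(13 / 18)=8476 / 189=44.85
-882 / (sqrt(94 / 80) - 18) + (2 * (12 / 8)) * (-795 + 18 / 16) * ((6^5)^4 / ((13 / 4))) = -449764869706383608121312 / 167869 + 1764 * sqrt(470) / 12913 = -2679261029173841552.78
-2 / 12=-1 / 6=-0.17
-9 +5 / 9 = -76 / 9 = -8.44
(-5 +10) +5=10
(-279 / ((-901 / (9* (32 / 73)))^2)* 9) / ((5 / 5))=-208272384 / 4326087529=-0.05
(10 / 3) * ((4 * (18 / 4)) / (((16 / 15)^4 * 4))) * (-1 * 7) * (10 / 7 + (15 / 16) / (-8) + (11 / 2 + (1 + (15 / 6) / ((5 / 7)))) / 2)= -4294265625 / 8388608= -511.92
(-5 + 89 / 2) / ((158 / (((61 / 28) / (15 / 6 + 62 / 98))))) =427 / 2456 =0.17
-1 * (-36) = 36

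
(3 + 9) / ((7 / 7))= 12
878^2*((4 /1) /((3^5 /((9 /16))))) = 192721 /27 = 7137.81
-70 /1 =-70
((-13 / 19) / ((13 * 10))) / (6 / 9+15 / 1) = -3 / 8930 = -0.00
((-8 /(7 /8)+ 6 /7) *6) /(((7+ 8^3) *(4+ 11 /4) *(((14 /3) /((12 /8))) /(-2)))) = 0.01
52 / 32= 13 / 8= 1.62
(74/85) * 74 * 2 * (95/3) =208088/51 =4080.16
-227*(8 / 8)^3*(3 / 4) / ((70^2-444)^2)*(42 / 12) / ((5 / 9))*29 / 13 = -1244187 / 10325086720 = -0.00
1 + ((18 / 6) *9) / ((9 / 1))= 4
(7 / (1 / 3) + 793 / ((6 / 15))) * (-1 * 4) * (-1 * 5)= 40070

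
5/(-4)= -1.25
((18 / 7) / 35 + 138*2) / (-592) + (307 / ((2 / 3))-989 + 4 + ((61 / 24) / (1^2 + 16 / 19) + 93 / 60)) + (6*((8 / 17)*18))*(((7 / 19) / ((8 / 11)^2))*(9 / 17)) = -300623576059 / 597310980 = -503.29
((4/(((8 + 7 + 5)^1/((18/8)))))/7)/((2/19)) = 171/280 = 0.61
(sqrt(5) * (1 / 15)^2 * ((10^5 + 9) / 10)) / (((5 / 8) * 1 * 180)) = 100009 * sqrt(5) / 253125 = 0.88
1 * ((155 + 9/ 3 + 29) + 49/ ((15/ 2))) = 2903/ 15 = 193.53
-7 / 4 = -1.75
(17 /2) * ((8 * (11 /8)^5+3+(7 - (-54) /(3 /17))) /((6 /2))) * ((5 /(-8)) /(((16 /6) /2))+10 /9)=1525730705 /2359296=646.69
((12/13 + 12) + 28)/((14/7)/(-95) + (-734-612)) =-12635/415584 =-0.03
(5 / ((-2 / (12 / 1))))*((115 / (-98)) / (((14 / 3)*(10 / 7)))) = 1035 / 196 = 5.28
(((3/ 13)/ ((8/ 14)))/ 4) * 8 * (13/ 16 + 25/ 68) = 6741/ 7072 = 0.95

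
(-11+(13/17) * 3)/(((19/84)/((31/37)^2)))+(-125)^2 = 15597.98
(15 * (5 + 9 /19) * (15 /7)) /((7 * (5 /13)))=60840 /931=65.35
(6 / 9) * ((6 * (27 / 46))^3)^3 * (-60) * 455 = -2731722362405384002200 / 1801152661463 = -1516652319.85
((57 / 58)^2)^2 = 10556001 / 11316496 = 0.93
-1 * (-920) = 920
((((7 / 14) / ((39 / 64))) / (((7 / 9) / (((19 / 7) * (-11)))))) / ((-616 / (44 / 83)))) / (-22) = -456 / 370097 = -0.00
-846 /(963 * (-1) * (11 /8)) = 752 /1177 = 0.64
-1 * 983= -983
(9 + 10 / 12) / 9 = 59 / 54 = 1.09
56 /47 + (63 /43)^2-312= -26823649 /86903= -308.66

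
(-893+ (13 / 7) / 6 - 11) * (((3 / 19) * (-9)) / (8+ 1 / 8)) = 273276 / 1729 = 158.05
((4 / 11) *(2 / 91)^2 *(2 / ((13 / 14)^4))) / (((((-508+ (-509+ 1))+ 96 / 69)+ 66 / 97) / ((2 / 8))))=-6996416 / 60052295280263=-0.00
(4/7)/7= 4/49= 0.08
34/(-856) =-17/428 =-0.04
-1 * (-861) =861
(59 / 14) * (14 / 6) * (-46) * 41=-55637 / 3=-18545.67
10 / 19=0.53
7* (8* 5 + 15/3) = 315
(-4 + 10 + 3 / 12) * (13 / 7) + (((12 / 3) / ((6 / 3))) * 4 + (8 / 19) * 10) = 12671 / 532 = 23.82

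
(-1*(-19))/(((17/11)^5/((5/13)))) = 15299845/18458141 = 0.83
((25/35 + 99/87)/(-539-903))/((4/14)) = -94/20909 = -0.00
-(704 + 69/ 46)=-1411/ 2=-705.50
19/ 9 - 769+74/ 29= -199492/ 261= -764.34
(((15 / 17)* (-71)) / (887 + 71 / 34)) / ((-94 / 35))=0.03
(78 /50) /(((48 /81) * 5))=1053 /2000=0.53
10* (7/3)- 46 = -68/3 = -22.67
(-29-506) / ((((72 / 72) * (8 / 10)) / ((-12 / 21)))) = 2675 / 7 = 382.14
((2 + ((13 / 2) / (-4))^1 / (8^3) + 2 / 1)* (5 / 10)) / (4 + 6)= 16371 / 81920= 0.20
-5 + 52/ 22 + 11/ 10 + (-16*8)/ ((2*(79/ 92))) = -661031/ 8690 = -76.07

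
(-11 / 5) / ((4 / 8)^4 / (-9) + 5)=-1584 / 3595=-0.44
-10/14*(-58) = 290/7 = 41.43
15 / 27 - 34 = -301 / 9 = -33.44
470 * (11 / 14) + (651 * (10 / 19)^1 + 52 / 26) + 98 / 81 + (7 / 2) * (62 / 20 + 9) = 757.48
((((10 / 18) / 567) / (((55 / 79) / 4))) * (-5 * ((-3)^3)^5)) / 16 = 7774785 / 308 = 25242.81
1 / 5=0.20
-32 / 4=-8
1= 1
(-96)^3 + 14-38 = -884760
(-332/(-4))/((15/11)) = 913/15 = 60.87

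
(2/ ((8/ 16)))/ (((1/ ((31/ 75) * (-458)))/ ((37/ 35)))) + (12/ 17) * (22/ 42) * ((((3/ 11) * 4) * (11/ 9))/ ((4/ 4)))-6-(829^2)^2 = -1003637909884883/ 2125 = -472300192887.00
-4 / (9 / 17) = -68 / 9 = -7.56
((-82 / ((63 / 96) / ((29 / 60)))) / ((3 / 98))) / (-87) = 22.68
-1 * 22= -22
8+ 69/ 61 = 557/ 61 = 9.13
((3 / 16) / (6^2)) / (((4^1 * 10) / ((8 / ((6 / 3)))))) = 1 / 1920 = 0.00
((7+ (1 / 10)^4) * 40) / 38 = 70001 / 9500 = 7.37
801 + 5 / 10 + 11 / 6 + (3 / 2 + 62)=5201 / 6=866.83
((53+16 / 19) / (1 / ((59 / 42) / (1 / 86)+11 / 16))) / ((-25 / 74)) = -515063791 / 26600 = -19363.30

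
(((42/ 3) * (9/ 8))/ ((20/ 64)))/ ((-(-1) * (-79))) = -252/ 395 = -0.64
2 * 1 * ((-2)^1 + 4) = 4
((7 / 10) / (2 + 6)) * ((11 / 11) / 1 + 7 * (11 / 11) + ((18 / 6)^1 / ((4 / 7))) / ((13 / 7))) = 3941 / 4160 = 0.95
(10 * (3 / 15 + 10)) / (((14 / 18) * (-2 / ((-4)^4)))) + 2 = -16784.29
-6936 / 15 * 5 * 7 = -16184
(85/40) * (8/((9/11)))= 187/9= 20.78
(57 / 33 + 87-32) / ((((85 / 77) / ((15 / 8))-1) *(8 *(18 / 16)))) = -1456 / 95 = -15.33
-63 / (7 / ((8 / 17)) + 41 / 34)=-952 / 243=-3.92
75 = 75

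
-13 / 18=-0.72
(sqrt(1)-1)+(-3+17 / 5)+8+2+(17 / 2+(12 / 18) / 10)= 569 / 30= 18.97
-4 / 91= -0.04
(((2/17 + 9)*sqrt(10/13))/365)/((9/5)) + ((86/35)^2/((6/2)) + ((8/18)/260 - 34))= -4584361/143325 + 155*sqrt(130)/145197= -31.97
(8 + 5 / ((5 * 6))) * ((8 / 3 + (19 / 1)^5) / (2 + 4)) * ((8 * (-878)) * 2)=-1278322150840 / 27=-47345264845.93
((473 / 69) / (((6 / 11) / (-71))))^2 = 136465964569 / 171396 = 796202.74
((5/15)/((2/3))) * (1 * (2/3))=0.33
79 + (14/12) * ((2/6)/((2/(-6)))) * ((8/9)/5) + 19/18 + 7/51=367133/4590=79.99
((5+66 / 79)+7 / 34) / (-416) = -16227 / 1117376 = -0.01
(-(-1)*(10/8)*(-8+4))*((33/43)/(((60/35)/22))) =-49.24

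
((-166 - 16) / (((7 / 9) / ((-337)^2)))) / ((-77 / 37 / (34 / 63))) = 3714614852 / 539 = 6891678.76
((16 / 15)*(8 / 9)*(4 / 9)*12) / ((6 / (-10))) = -2048 / 243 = -8.43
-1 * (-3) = 3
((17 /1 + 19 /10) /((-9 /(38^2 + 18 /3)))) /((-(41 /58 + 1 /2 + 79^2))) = 88305 /181024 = 0.49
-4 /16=-1 /4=-0.25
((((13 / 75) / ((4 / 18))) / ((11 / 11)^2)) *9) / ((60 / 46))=2691 / 500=5.38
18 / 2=9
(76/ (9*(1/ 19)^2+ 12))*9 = 82308/ 1447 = 56.88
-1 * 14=-14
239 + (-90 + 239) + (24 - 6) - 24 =382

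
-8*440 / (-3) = 3520 / 3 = 1173.33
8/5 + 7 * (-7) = -237/5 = -47.40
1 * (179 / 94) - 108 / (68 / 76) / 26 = -56885 / 20774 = -2.74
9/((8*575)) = 9/4600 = 0.00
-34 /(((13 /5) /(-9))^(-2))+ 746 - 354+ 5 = 798179 /2025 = 394.16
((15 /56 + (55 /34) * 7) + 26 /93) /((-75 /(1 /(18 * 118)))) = -1051007 /14103784800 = -0.00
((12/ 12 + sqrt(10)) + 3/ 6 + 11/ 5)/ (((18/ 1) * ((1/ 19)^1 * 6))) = 19 * sqrt(10)/ 108 + 703/ 1080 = 1.21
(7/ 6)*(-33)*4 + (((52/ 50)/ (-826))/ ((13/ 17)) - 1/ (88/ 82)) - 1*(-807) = 296233827/ 454300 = 652.07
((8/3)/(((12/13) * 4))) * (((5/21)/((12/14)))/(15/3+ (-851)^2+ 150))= 65/234691344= 0.00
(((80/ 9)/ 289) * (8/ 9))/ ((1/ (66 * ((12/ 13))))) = 56320/ 33813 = 1.67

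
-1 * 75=-75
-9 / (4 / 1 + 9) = -9 / 13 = -0.69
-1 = -1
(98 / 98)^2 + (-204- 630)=-833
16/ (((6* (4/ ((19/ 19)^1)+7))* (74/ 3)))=4/ 407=0.01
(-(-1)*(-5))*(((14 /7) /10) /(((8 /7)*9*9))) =-7 /648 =-0.01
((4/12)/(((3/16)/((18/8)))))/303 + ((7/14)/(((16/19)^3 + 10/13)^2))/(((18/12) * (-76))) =195247438073/17991531871728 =0.01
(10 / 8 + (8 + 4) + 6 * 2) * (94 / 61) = 4747 / 122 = 38.91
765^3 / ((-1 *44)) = -447697125 / 44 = -10174934.66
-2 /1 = -2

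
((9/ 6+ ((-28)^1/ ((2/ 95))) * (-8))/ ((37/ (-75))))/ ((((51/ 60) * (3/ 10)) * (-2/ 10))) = 266037500/ 629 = 422953.10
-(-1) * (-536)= -536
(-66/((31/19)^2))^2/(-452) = -141919569/104357873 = -1.36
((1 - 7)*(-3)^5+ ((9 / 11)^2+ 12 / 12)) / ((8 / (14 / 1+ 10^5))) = 2208059085 / 121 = 18248422.19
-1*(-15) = 15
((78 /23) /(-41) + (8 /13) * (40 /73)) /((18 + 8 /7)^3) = 39057067 /1076619656164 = 0.00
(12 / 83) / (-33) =-4 / 913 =-0.00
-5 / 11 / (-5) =1 / 11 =0.09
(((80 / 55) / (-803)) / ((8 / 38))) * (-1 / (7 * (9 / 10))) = 0.00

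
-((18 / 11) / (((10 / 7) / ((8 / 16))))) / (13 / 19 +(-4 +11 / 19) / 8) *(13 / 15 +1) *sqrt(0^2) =0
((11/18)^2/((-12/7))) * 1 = -847/3888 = -0.22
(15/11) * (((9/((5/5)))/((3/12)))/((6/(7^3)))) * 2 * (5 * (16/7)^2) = 1612800/11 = 146618.18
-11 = -11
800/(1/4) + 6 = 3206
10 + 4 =14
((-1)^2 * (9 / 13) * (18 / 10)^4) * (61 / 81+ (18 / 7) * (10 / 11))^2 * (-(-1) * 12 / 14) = 20066547366 / 337211875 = 59.51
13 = 13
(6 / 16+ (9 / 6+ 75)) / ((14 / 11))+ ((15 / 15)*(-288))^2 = 9296493 / 112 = 83004.40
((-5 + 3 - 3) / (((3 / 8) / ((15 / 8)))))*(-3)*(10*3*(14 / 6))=5250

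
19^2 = 361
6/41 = 0.15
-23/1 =-23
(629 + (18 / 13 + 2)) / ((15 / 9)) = 24663 / 65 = 379.43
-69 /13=-5.31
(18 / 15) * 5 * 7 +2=44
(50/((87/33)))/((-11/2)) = -100/29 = -3.45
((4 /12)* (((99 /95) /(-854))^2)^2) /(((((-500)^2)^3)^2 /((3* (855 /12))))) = 288178803 /445350907869177734375000000000000000000000000000000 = 0.00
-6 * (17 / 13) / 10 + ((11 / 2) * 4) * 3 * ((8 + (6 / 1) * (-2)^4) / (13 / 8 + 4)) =237799 / 195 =1219.48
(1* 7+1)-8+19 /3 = 19 /3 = 6.33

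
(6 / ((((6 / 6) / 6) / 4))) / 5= 144 / 5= 28.80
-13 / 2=-6.50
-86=-86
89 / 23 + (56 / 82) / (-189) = 98431 / 25461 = 3.87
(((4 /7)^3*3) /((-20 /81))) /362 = -1944 /310415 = -0.01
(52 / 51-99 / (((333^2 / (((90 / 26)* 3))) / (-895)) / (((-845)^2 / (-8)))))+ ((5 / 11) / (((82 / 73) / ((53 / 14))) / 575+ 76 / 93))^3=-333271017987119681850065932307279743543 / 450002199690988454161189028130816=-740598.64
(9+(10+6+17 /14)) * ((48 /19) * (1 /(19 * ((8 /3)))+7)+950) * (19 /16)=16026523 /532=30125.04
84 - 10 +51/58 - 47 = 1617/58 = 27.88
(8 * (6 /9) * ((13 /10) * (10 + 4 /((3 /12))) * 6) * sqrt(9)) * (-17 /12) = -22984 /5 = -4596.80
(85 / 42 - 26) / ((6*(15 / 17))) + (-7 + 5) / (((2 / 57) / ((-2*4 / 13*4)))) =6672173 / 49140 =135.78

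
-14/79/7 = -2/79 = -0.03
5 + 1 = 6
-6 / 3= -2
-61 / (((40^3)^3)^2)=-61 / 68719476736000000000000000000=-0.00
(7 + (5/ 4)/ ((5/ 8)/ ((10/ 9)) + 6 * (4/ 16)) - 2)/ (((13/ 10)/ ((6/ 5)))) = 740/ 143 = 5.17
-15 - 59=-74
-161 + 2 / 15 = -2413 / 15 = -160.87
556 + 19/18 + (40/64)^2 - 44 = 513.45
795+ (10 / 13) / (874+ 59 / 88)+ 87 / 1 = 882550366 / 1000623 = 882.00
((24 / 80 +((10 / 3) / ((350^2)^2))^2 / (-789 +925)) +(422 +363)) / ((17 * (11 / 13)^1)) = 28138744906630312500000013 / 515427254409375000000000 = 54.59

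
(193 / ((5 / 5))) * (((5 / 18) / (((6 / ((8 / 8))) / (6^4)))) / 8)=2895 / 2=1447.50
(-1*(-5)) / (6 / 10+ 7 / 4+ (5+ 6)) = 100 / 267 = 0.37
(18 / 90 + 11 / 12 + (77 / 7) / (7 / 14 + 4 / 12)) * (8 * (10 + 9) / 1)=32642 / 15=2176.13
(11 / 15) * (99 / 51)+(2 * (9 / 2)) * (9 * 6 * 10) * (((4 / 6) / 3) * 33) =3029521 / 85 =35641.42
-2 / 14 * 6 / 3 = -2 / 7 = -0.29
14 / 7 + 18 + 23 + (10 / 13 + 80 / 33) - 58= -5065 / 429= -11.81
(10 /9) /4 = 5 /18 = 0.28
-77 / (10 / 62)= -2387 / 5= -477.40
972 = 972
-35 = -35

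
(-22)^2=484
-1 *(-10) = 10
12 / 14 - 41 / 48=1 / 336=0.00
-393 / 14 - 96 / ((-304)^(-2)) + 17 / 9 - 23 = -1117870133 / 126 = -8871985.18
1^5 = 1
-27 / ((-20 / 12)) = 81 / 5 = 16.20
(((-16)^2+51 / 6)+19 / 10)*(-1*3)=-3996 / 5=-799.20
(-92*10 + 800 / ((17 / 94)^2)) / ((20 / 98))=33334308 / 289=115343.63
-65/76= -0.86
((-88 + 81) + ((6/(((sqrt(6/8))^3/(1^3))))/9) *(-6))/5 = -7/5 - 32 *sqrt(3)/45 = -2.63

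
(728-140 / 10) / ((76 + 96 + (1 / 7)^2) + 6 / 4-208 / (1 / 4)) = -69972 / 64531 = -1.08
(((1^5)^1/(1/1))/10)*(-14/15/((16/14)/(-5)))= 49/120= 0.41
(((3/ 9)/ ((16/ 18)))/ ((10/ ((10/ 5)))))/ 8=3/ 320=0.01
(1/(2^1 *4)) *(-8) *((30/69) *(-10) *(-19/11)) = -1900/253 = -7.51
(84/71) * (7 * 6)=3528/71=49.69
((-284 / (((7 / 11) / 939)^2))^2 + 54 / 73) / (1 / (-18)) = -1206327296401542172090476 / 175273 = -6882562039798155860.23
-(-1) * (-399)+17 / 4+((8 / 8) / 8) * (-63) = -3221 / 8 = -402.62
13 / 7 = 1.86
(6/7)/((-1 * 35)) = -6/245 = -0.02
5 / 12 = 0.42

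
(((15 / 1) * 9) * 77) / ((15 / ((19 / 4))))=13167 / 4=3291.75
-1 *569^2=-323761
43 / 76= 0.57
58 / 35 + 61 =2193 / 35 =62.66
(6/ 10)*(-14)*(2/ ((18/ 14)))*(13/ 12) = -637/ 45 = -14.16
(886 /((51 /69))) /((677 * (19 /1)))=20378 /218671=0.09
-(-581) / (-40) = -581 / 40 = -14.52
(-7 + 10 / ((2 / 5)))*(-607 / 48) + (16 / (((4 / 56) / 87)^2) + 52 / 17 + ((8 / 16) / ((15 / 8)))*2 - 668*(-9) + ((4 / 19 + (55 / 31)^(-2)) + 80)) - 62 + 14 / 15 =556749640564787 / 23449800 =23742191.43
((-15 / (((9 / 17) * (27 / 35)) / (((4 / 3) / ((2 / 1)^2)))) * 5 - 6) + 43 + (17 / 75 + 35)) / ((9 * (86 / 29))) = 970079 / 2351025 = 0.41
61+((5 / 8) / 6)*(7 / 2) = 5891 / 96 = 61.36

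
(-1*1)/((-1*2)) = 1/2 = 0.50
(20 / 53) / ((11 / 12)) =240 / 583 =0.41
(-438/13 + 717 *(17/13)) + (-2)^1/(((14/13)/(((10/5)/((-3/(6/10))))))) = 411623/455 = 904.67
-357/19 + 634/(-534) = -101342/5073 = -19.98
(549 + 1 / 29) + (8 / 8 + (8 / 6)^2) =144023 / 261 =551.81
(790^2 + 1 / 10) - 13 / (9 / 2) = 56168749 / 90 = 624097.21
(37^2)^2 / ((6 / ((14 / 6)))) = 13119127 / 18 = 728840.39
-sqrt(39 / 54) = -sqrt(26) / 6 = -0.85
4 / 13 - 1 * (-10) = 134 / 13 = 10.31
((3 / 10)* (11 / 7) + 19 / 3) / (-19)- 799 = -3189439 / 3990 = -799.36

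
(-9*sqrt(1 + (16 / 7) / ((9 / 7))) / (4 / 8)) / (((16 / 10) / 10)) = -375 / 2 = -187.50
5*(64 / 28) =80 / 7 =11.43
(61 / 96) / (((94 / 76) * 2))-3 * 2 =-25913 / 4512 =-5.74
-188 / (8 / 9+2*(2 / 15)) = -2115 / 13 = -162.69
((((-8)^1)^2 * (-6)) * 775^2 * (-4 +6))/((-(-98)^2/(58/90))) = 222952000/7203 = 30952.66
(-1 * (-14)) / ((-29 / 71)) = -34.28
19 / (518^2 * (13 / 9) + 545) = 171 / 3493117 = 0.00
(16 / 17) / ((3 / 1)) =16 / 51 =0.31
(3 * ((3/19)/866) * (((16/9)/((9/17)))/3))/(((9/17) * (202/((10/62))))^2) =245650/176382874331289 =0.00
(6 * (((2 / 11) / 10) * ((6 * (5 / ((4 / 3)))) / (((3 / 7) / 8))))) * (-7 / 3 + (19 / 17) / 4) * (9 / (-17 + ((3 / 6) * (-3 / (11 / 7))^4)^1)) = 421612884 / 5156321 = 81.77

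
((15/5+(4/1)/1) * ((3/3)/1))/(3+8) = 7/11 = 0.64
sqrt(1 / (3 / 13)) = sqrt(39) / 3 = 2.08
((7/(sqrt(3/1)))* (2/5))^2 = 196/75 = 2.61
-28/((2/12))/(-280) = 3/5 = 0.60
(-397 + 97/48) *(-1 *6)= 18959/8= 2369.88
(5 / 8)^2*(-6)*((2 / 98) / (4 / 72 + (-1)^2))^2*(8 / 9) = -675 / 866761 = -0.00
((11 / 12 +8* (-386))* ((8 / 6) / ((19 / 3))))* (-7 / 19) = 259315 / 1083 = 239.44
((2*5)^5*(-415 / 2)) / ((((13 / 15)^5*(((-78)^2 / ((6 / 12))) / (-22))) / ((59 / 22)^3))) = 22473356396484375 / 15185141114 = 1479957.03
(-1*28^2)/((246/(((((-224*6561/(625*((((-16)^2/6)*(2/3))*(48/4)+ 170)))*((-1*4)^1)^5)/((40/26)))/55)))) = -73741860864/415765625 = -177.36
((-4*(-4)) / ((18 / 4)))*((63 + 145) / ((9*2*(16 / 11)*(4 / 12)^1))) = 2288 / 27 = 84.74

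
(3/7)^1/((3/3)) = 0.43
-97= -97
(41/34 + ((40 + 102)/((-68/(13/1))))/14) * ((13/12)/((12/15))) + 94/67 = 627817/1530816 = 0.41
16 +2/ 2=17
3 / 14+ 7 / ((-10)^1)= -17 / 35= -0.49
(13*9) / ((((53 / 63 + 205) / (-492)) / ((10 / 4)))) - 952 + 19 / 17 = -181877665 / 110228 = -1650.01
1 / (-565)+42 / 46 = 11842 / 12995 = 0.91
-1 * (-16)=16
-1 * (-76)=76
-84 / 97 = -0.87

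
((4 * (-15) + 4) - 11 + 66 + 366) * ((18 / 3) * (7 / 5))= 3066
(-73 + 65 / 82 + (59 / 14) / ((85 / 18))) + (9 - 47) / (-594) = -1032470531 / 14490630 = -71.25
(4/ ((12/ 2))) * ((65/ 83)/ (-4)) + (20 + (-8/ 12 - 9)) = 5081/ 498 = 10.20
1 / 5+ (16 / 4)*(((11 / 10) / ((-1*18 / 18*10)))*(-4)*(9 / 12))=38 / 25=1.52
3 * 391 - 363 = 810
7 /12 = 0.58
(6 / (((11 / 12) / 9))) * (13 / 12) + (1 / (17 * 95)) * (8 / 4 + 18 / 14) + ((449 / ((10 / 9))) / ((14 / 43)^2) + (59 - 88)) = 5357964237 / 1392776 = 3846.97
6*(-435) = -2610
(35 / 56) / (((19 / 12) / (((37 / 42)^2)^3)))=12828632045 / 69527735424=0.18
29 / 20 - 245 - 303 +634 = 1749 / 20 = 87.45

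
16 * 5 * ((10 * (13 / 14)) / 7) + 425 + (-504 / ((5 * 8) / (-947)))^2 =174412961754 / 1225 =142377927.96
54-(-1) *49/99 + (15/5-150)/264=42719/792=53.94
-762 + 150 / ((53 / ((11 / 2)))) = -39561 / 53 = -746.43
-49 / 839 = -0.06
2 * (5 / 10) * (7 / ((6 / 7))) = 49 / 6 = 8.17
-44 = -44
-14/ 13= -1.08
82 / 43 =1.91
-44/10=-22/5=-4.40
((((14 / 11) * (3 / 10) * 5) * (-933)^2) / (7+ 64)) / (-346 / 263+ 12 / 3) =4807710747 / 551386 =8719.32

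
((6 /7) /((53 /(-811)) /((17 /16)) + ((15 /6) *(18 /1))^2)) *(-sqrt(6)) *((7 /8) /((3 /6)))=-41361 *sqrt(6) /55835654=-0.00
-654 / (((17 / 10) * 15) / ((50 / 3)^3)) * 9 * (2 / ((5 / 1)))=-427450.98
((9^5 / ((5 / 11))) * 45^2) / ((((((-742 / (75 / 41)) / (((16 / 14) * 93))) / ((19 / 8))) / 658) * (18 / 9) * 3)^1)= -546178589661375 / 30422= -17953408377.54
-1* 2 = -2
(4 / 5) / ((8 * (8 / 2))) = 0.02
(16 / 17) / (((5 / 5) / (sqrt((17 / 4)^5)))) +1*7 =7 +17*sqrt(17) / 2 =42.05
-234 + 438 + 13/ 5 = 1033/ 5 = 206.60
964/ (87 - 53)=482/ 17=28.35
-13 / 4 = -3.25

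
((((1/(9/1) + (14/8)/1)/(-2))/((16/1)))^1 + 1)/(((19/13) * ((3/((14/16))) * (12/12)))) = 98735/525312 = 0.19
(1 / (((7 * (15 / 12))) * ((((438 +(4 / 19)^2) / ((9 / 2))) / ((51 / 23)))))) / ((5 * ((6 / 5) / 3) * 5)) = 9747 / 37440550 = 0.00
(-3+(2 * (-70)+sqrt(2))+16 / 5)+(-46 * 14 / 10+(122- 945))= -5136 / 5+sqrt(2)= -1025.79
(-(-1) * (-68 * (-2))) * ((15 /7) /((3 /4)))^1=2720 /7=388.57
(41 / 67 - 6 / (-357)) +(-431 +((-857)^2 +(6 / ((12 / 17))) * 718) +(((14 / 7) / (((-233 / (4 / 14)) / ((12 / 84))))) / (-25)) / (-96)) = 5774708565434461 / 7802377800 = 740121.63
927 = 927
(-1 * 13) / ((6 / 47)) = -611 / 6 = -101.83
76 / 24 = 3.17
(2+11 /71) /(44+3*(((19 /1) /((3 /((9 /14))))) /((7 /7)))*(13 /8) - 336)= -1008 /127303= -0.01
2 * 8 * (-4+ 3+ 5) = 64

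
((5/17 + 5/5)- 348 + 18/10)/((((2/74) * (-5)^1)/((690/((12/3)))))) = 74846301/170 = 440272.36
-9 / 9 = -1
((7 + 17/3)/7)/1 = 38/21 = 1.81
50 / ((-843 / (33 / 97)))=-0.02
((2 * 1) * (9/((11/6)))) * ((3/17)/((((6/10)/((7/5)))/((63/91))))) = 6804/2431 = 2.80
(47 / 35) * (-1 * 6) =-282 / 35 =-8.06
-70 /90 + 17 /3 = 44 /9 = 4.89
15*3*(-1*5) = -225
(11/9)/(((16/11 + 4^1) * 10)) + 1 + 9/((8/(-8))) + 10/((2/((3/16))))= -76033/10800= -7.04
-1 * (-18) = 18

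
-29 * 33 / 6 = -319 / 2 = -159.50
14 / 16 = 7 / 8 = 0.88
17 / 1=17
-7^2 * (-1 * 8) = 392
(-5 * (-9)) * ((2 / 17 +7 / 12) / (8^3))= 2145 / 34816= 0.06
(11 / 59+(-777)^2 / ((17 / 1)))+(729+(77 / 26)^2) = 24579483047 / 678028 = 36251.43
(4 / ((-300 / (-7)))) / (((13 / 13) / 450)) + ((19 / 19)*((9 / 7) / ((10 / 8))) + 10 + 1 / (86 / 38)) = 80473 / 1505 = 53.47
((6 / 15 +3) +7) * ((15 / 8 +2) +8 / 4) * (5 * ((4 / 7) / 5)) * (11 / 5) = 13442 / 175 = 76.81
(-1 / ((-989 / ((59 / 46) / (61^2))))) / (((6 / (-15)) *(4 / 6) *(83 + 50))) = -885 / 90058648568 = -0.00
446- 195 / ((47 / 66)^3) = -9756662 / 103823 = -93.97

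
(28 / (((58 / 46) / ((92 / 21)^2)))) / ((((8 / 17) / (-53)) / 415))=-36395390440 / 1827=-19920848.63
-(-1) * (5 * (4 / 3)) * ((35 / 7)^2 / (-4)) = -125 / 3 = -41.67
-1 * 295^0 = -1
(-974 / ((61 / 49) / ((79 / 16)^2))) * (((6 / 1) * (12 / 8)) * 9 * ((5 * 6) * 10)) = -904743571725 / 1952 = -463495682.24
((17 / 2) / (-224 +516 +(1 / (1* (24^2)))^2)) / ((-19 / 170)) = -479416320 / 1840693267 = -0.26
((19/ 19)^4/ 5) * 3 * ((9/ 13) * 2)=54/ 65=0.83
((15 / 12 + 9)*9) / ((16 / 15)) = 5535 / 64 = 86.48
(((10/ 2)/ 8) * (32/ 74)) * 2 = 20/ 37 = 0.54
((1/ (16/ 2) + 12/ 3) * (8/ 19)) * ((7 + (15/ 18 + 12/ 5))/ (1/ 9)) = 30393/ 190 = 159.96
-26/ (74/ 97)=-1261/ 37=-34.08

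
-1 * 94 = -94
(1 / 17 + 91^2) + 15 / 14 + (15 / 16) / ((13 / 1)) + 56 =206387185 / 24752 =8338.20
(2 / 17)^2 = 4 / 289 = 0.01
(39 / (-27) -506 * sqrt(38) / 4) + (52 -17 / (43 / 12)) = 17729 / 387 -253 * sqrt(38) / 2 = -733.99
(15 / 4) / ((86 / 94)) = 705 / 172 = 4.10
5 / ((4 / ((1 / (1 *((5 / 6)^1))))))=3 / 2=1.50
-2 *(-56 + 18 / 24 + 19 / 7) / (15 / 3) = 1471 / 70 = 21.01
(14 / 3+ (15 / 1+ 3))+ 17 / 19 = 23.56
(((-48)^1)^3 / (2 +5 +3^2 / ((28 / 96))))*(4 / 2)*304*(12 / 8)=-706019328 / 265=-2664223.88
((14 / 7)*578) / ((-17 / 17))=-1156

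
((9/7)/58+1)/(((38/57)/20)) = 6225/203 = 30.67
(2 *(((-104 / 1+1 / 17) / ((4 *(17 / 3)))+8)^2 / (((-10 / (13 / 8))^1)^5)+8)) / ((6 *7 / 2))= 0.76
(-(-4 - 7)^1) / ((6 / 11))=121 / 6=20.17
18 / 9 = 2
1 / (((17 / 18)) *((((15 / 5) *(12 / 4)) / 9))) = 18 / 17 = 1.06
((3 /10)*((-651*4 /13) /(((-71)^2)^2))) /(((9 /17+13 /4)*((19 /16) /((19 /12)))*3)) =-118048 /424502131105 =-0.00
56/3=18.67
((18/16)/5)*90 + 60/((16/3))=63/2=31.50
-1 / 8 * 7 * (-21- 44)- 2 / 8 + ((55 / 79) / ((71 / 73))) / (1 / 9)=2829957 / 44872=63.07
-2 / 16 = -1 / 8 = -0.12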